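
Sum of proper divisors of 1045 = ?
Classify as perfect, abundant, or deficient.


Proper divisors: 1, 5, 11, 19, 55, 95, 209
Sum = 1 + 5 + 11 + 19 + 55 + 95 + 209 = 395
395 < 1045 → deficient

s(1045) = 395 (deficient)


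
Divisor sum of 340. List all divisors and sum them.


Divisors of 340: 1, 2, 4, 5, 10, 17, 20, 34, 68, 85, 170, 340
Sum = 1 + 2 + 4 + 5 + 10 + 17 + 20 + 34 + 68 + 85 + 170 + 340 = 756

σ(340) = 756


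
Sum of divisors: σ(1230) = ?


Divisors of 1230: 1, 2, 3, 5, 6, 10, 15, 30, 41, 82, 123, 205, 246, 410, 615, 1230
Sum = 1 + 2 + 3 + 5 + 6 + 10 + 15 + 30 + 41 + 82 + 123 + 205 + 246 + 410 + 615 + 1230 = 3024

σ(1230) = 3024


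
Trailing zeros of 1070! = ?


floor(1070/5) = 214
floor(1070/25) = 42
floor(1070/125) = 8
floor(1070/625) = 1
Total = 265

265 trailing zeros


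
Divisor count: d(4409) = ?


4409 = 4409^1
d(4409) = (1+1) = 2

2 divisors


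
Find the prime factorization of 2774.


2774 / 2 = 1387
1387 / 19 = 73
73 / 73 = 1
2774 = 2 × 19 × 73


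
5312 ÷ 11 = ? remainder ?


5312 = 11 * 482 + 10
Check: 5302 + 10 = 5312

q = 482, r = 10


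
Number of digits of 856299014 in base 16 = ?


856299014 in base 16 = 330A1606
Number of digits = 8

8 digits (base 16)


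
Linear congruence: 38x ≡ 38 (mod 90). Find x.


GCD(38, 90) = 2 divides 38
Divide: 19x ≡ 19 (mod 45)
x ≡ 1 (mod 45)


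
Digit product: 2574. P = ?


2 × 5 × 7 × 4 = 280


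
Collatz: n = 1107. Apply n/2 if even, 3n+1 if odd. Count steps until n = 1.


1107 → 3322 → 1661 → 4984 → 2492 → 1246 → 623 → 1870 → 935 → 2806 → 1403 → 4210 → 2105 → 6316 → 3158 → 1579 → 4738 → 2369 → 7108 → 3554 → 1777 → 5332 → 2666 → 1333 → 4000 → 2000 → 1000 → 500 → 250 → 125 → 376 → 188 → 94 → 47 → 142 → 71 → 214 → 107 → 322 → 161 → 484 → 242 → 121 → 364 → 182 → 91 → 274 → 137 → 412 → 206 → 103 → 310 → 155 → 466 → 233 → 700 → 350 → 175 → 526 → 263 → 790 → 395 → 1186 → 593 → 1780 → 890 → 445 → 1336 → 668 → 334 → 167 → 502 → 251 → 754 → 377 → 1132 → 566 → 283 → 850 → 425 → 1276 → 638 → 319 → 958 → 479 → 1438 → 719 → 2158 → 1079 → 3238 → 1619 → 4858 → 2429 → 7288 → 3644 → 1822 → 911 → 2734 → 1367 → 4102 → 2051 → 6154 → 3077 → 9232 → 4616 → 2308 → 1154 → 577 → 1732 → 866 → 433 → 1300 → 650 → 325 → 976 → 488 → 244 → 122 → 61 → 184 → 92 → 46 → 23 → 70 → 35 → 106 → 53 → 160 → 80 → 40 → 20 → 10 → 5 → 16 → 8 → 4 → 2 → 1
Total steps = 137

137 steps


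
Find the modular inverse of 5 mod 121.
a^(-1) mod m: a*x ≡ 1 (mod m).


Use the extended Euclidean algorithm on (121, 5); each row r = 121*s + 5*t:
r=121, s=1, t=0
r=5, s=0, t=1
q=24: r=1, s=1, t=-24   [121*(1) + 5*(-24) = 1]
q=5: r=0, s=-5, t=121   [121*(-5) + 5*(121) = 0]
GCD = 1 with t = -24, so 5*(-24) ≡ 1 (mod 121)
Inverse = -24 mod 121 = 97
Check: 5 * 97 = 485 ≡ 1 (mod 121)

5^(-1) ≡ 97 (mod 121)


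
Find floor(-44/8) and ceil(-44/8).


-44/8 = -5.5000
floor = -6
ceil = -5

floor = -6, ceil = -5


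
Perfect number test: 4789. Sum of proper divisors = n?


Proper divisors of 4789: 1
Sum = 1 = 1

No, 4789 is not perfect (1 ≠ 4789)


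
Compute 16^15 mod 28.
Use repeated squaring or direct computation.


16^1 mod 28 = 16
16^2 mod 28 = 4
16^3 mod 28 = 8
16^4 mod 28 = 16
16^5 mod 28 = 4
16^6 mod 28 = 8
16^7 mod 28 = 16
16^8 mod 28 = 4
16^9 mod 28 = 8
16^10 mod 28 = 16
16^11 mod 28 = 4
16^12 mod 28 = 8
16^13 mod 28 = 16
16^14 mod 28 = 4
16^15 mod 28 = 8


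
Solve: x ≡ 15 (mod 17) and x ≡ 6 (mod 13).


M = 17*13 = 221
M1 = M/17 = 13, M2 = M/13 = 17
M1^(-1) mod 17 = 4, M2^(-1) mod 13 = 10
x = 15*13*4 + 6*17*10 = 1800
1800 mod 221 = 32
Check: 32 mod 17 = 15 ✓, 32 mod 13 = 6 ✓

x ≡ 32 (mod 221)


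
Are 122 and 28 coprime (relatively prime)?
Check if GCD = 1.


Euclidean algorithm:
122 = 4 * 28 + 10
28 = 2 * 10 + 8
10 = 1 * 8 + 2
8 = 4 * 2 + 0
GCD(122, 28) = 2

No, not coprime (GCD = 2)


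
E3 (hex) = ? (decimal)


E3 (base 16) = 227 (decimal)
227 (decimal) = 227 (base 10)


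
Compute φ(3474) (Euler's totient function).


3474 = 2 × 3^2 × 193
Prime factors: 2, 3, 193
φ(3474) = 3474 × (1-1/2) × (1-1/3) × (1-1/193)
= 3474 × 1/2 × 2/3 × 192/193 = 1152

φ(3474) = 1152


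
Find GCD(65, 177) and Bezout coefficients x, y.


Tabular extended Euclidean (each row: r = 65*s + 177*t):
r=65, s=1, t=0
r=177, s=0, t=1
q=0: r=65, s=1, t=0   [65*(1) + 177*(0) = 65]
q=2: r=47, s=-2, t=1   [65*(-2) + 177*(1) = 47]
q=1: r=18, s=3, t=-1   [65*(3) + 177*(-1) = 18]
q=2: r=11, s=-8, t=3   [65*(-8) + 177*(3) = 11]
q=1: r=7, s=11, t=-4   [65*(11) + 177*(-4) = 7]
q=1: r=4, s=-19, t=7   [65*(-19) + 177*(7) = 4]
q=1: r=3, s=30, t=-11   [65*(30) + 177*(-11) = 3]
q=1: r=1, s=-49, t=18   [65*(-49) + 177*(18) = 1]
q=3: r=0, s=177, t=-65   [65*(177) + 177*(-65) = 0]
GCD = 1; from the row with r=1: x=-49, y=18
Check: 65*(-49) + 177*(18) = -3185 + 3186 = 1

GCD = 1, x = -49, y = 18


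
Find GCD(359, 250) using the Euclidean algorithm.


359 = 1 * 250 + 109
250 = 2 * 109 + 32
109 = 3 * 32 + 13
32 = 2 * 13 + 6
13 = 2 * 6 + 1
6 = 6 * 1 + 0
GCD = 1


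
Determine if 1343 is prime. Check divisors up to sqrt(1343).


1343 / 17 = 79 (exact division)
1343 is NOT prime.

No, 1343 is not prime


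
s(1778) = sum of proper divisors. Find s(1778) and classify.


Proper divisors: 1, 2, 7, 14, 127, 254, 889
Sum = 1 + 2 + 7 + 14 + 127 + 254 + 889 = 1294
1294 < 1778 → deficient

s(1778) = 1294 (deficient)


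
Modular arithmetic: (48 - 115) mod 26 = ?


48 - 115 = -67
-67 mod 26 = 11


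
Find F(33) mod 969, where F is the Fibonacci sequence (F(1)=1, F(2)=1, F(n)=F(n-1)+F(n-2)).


F(k) mod 969 for k=1..33:
1, 1, 2, 3, 5, 8, 13, 21, 34, 55, 89, 144, 233, 377, 610, 18, 628, 646, 305, 951, 287, 269, 556, 825, 412, 268, 680, 948, 659, 638, 328, 966, 325
F(33) mod 969 = 325


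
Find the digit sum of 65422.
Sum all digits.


6 + 5 + 4 + 2 + 2 = 19


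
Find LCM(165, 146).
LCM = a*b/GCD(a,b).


GCD(165, 146) = 1
LCM = 165*146/1 = 24090/1 = 24090

LCM = 24090


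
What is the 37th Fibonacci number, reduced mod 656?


F(k) mod 656 for k=1..37:
1, 1, 2, 3, 5, 8, 13, 21, 34, 55, 89, 144, 233, 377, 610, 331, 285, 616, 245, 205, 450, 655, 449, 448, 241, 33, 274, 307, 581, 232, 157, 389, 546, 279, 169, 448, 617
F(37) mod 656 = 617


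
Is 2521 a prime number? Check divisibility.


Check divisors up to sqrt(2521) = 50.2096
No divisors found.
2521 is prime.

Yes, 2521 is prime


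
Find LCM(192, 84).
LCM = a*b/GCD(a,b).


GCD(192, 84) = 12
LCM = 192*84/12 = 16128/12 = 1344

LCM = 1344


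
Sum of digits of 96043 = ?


9 + 6 + 0 + 4 + 3 = 22


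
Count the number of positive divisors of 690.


690 = 2^1 × 3^1 × 5^1 × 23^1
d(690) = (1+1) × (1+1) × (1+1) × (1+1) = 16

16 divisors


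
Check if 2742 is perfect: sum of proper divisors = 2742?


Proper divisors of 2742: 1, 2, 3, 6, 457, 914, 1371
Sum = 1 + 2 + 3 + 6 + 457 + 914 + 1371 = 2754

No, 2742 is not perfect (2754 ≠ 2742)


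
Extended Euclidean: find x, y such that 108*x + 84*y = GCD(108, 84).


Tabular extended Euclidean (each row: r = 108*s + 84*t):
r=108, s=1, t=0
r=84, s=0, t=1
q=1: r=24, s=1, t=-1   [108*(1) + 84*(-1) = 24]
q=3: r=12, s=-3, t=4   [108*(-3) + 84*(4) = 12]
q=2: r=0, s=7, t=-9   [108*(7) + 84*(-9) = 0]
GCD = 12; from the row with r=12: x=-3, y=4
Check: 108*(-3) + 84*(4) = -324 + 336 = 12

GCD = 12, x = -3, y = 4


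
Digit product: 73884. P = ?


7 × 3 × 8 × 8 × 4 = 5376


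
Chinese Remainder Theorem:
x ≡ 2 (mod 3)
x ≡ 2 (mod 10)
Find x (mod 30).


M = 3*10 = 30
M1 = M/3 = 10, M2 = M/10 = 3
M1^(-1) mod 3 = 1, M2^(-1) mod 10 = 7
x = 2*10*1 + 2*3*7 = 62
62 mod 30 = 2
Check: 2 mod 3 = 2 ✓, 2 mod 10 = 2 ✓

x ≡ 2 (mod 30)


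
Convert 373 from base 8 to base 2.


373 (base 8) = 251 (decimal)
251 (decimal) = 11111011 (base 2)


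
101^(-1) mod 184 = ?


Use the extended Euclidean algorithm on (184, 101); each row r = 184*s + 101*t:
r=184, s=1, t=0
r=101, s=0, t=1
q=1: r=83, s=1, t=-1   [184*(1) + 101*(-1) = 83]
q=1: r=18, s=-1, t=2   [184*(-1) + 101*(2) = 18]
q=4: r=11, s=5, t=-9   [184*(5) + 101*(-9) = 11]
q=1: r=7, s=-6, t=11   [184*(-6) + 101*(11) = 7]
q=1: r=4, s=11, t=-20   [184*(11) + 101*(-20) = 4]
q=1: r=3, s=-17, t=31   [184*(-17) + 101*(31) = 3]
q=1: r=1, s=28, t=-51   [184*(28) + 101*(-51) = 1]
q=3: r=0, s=-101, t=184   [184*(-101) + 101*(184) = 0]
GCD = 1 with t = -51, so 101*(-51) ≡ 1 (mod 184)
Inverse = -51 mod 184 = 133
Check: 101 * 133 = 13433 ≡ 1 (mod 184)

101^(-1) ≡ 133 (mod 184)


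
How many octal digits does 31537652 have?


31537652 in base 8 = 170234764
Number of digits = 9

9 digits (base 8)


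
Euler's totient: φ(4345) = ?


4345 = 5 × 11 × 79
Prime factors: 5, 11, 79
φ(4345) = 4345 × (1-1/5) × (1-1/11) × (1-1/79)
= 4345 × 4/5 × 10/11 × 78/79 = 3120

φ(4345) = 3120


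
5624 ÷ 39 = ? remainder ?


5624 = 39 * 144 + 8
Check: 5616 + 8 = 5624

q = 144, r = 8


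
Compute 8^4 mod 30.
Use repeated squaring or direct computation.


8^1 mod 30 = 8
8^2 mod 30 = 4
8^3 mod 30 = 2
8^4 mod 30 = 16


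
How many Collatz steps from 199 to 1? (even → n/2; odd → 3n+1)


199 → 598 → 299 → 898 → 449 → 1348 → 674 → 337 → 1012 → 506 → 253 → 760 → 380 → 190 → 95 → 286 → 143 → 430 → 215 → 646 → 323 → 970 → 485 → 1456 → 728 → 364 → 182 → 91 → 274 → 137 → 412 → 206 → 103 → 310 → 155 → 466 → 233 → 700 → 350 → 175 → 526 → 263 → 790 → 395 → 1186 → 593 → 1780 → 890 → 445 → 1336 → 668 → 334 → 167 → 502 → 251 → 754 → 377 → 1132 → 566 → 283 → 850 → 425 → 1276 → 638 → 319 → 958 → 479 → 1438 → 719 → 2158 → 1079 → 3238 → 1619 → 4858 → 2429 → 7288 → 3644 → 1822 → 911 → 2734 → 1367 → 4102 → 2051 → 6154 → 3077 → 9232 → 4616 → 2308 → 1154 → 577 → 1732 → 866 → 433 → 1300 → 650 → 325 → 976 → 488 → 244 → 122 → 61 → 184 → 92 → 46 → 23 → 70 → 35 → 106 → 53 → 160 → 80 → 40 → 20 → 10 → 5 → 16 → 8 → 4 → 2 → 1
Total steps = 119

119 steps


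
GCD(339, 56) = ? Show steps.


339 = 6 * 56 + 3
56 = 18 * 3 + 2
3 = 1 * 2 + 1
2 = 2 * 1 + 0
GCD = 1


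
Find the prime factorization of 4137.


4137 / 3 = 1379
1379 / 7 = 197
197 / 197 = 1
4137 = 3 × 7 × 197


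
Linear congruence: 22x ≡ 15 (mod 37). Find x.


GCD(22, 37) = 1, unique solution
a^(-1) mod 37 = 32
x = 32 * 15 mod 37 = 36

x ≡ 36 (mod 37)


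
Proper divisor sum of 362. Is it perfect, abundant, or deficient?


Proper divisors: 1, 2, 181
Sum = 1 + 2 + 181 = 184
184 < 362 → deficient

s(362) = 184 (deficient)


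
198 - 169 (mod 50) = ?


198 - 169 = 29
29 mod 50 = 29


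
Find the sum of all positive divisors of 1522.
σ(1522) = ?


Divisors of 1522: 1, 2, 761, 1522
Sum = 1 + 2 + 761 + 1522 = 2286

σ(1522) = 2286


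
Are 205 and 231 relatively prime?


Euclidean algorithm:
231 = 1 * 205 + 26
205 = 7 * 26 + 23
26 = 1 * 23 + 3
23 = 7 * 3 + 2
3 = 1 * 2 + 1
2 = 2 * 1 + 0
GCD(205, 231) = 1

Yes, coprime (GCD = 1)


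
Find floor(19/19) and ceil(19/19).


19/19 = 1.0000
floor = 1
ceil = 1

floor = 1, ceil = 1


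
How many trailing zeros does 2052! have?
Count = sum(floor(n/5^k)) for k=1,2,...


floor(2052/5) = 410
floor(2052/25) = 82
floor(2052/125) = 16
floor(2052/625) = 3
Total = 511

511 trailing zeros


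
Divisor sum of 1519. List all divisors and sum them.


Divisors of 1519: 1, 7, 31, 49, 217, 1519
Sum = 1 + 7 + 31 + 49 + 217 + 1519 = 1824

σ(1519) = 1824


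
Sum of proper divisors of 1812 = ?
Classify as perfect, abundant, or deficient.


Proper divisors: 1, 2, 3, 4, 6, 12, 151, 302, 453, 604, 906
Sum = 1 + 2 + 3 + 4 + 6 + 12 + 151 + 302 + 453 + 604 + 906 = 2444
2444 > 1812 → abundant

s(1812) = 2444 (abundant)


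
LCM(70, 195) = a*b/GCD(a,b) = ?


GCD(70, 195) = 5
LCM = 70*195/5 = 13650/5 = 2730

LCM = 2730


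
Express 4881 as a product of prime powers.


4881 / 3 = 1627
1627 / 1627 = 1
4881 = 3 × 1627


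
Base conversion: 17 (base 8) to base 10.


17 (base 8) = 15 (decimal)
15 (decimal) = 15 (base 10)


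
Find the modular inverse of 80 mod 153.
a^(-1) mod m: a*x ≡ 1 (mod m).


Use the extended Euclidean algorithm on (153, 80); each row r = 153*s + 80*t:
r=153, s=1, t=0
r=80, s=0, t=1
q=1: r=73, s=1, t=-1   [153*(1) + 80*(-1) = 73]
q=1: r=7, s=-1, t=2   [153*(-1) + 80*(2) = 7]
q=10: r=3, s=11, t=-21   [153*(11) + 80*(-21) = 3]
q=2: r=1, s=-23, t=44   [153*(-23) + 80*(44) = 1]
q=3: r=0, s=80, t=-153   [153*(80) + 80*(-153) = 0]
GCD = 1 with t = 44, so 80*(44) ≡ 1 (mod 153)
Inverse = 44 mod 153 = 44
Check: 80 * 44 = 3520 ≡ 1 (mod 153)

80^(-1) ≡ 44 (mod 153)


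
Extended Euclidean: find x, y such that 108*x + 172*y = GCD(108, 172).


Tabular extended Euclidean (each row: r = 108*s + 172*t):
r=108, s=1, t=0
r=172, s=0, t=1
q=0: r=108, s=1, t=0   [108*(1) + 172*(0) = 108]
q=1: r=64, s=-1, t=1   [108*(-1) + 172*(1) = 64]
q=1: r=44, s=2, t=-1   [108*(2) + 172*(-1) = 44]
q=1: r=20, s=-3, t=2   [108*(-3) + 172*(2) = 20]
q=2: r=4, s=8, t=-5   [108*(8) + 172*(-5) = 4]
q=5: r=0, s=-43, t=27   [108*(-43) + 172*(27) = 0]
GCD = 4; from the row with r=4: x=8, y=-5
Check: 108*(8) + 172*(-5) = 864 - 860 = 4

GCD = 4, x = 8, y = -5


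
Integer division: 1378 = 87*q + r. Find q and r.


1378 = 87 * 15 + 73
Check: 1305 + 73 = 1378

q = 15, r = 73


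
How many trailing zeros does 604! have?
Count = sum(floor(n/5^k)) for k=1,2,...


floor(604/5) = 120
floor(604/25) = 24
floor(604/125) = 4
Total = 148

148 trailing zeros


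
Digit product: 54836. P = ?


5 × 4 × 8 × 3 × 6 = 2880


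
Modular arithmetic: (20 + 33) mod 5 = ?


20 + 33 = 53
53 mod 5 = 3


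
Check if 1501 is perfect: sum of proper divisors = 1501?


Proper divisors of 1501: 1, 19, 79
Sum = 1 + 19 + 79 = 99

No, 1501 is not perfect (99 ≠ 1501)


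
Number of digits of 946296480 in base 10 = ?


946296480 has 9 digits in base 10
floor(log10(946296480)) + 1 = floor(8.9760) + 1 = 9

9 digits (base 10)


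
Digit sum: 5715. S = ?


5 + 7 + 1 + 5 = 18


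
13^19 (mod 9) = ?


13^1 mod 9 = 4
13^2 mod 9 = 7
13^3 mod 9 = 1
13^4 mod 9 = 4
13^5 mod 9 = 7
13^6 mod 9 = 1
13^7 mod 9 = 4
13^8 mod 9 = 7
13^9 mod 9 = 1
13^10 mod 9 = 4
13^11 mod 9 = 7
13^12 mod 9 = 1
13^13 mod 9 = 4
13^14 mod 9 = 7
13^15 mod 9 = 1
13^16 mod 9 = 4
13^17 mod 9 = 7
13^18 mod 9 = 1
13^19 mod 9 = 4


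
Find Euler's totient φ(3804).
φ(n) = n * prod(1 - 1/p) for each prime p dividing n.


3804 = 2^2 × 3 × 317
Prime factors: 2, 3, 317
φ(3804) = 3804 × (1-1/2) × (1-1/3) × (1-1/317)
= 3804 × 1/2 × 2/3 × 316/317 = 1264

φ(3804) = 1264


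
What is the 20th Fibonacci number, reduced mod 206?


F(k) mod 206 for k=1..20:
1, 1, 2, 3, 5, 8, 13, 21, 34, 55, 89, 144, 27, 171, 198, 163, 155, 112, 61, 173
F(20) mod 206 = 173


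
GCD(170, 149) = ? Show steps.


170 = 1 * 149 + 21
149 = 7 * 21 + 2
21 = 10 * 2 + 1
2 = 2 * 1 + 0
GCD = 1


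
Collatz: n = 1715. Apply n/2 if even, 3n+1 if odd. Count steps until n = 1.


1715 → 5146 → 2573 → 7720 → 3860 → 1930 → 965 → 2896 → 1448 → 724 → 362 → 181 → 544 → 272 → 136 → 68 → 34 → 17 → 52 → 26 → 13 → 40 → 20 → 10 → 5 → 16 → 8 → 4 → 2 → 1
Total steps = 29

29 steps


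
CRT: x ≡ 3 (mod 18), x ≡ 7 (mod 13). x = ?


M = 18*13 = 234
M1 = M/18 = 13, M2 = M/13 = 18
M1^(-1) mod 18 = 7, M2^(-1) mod 13 = 8
x = 3*13*7 + 7*18*8 = 1281
1281 mod 234 = 111
Check: 111 mod 18 = 3 ✓, 111 mod 13 = 7 ✓

x ≡ 111 (mod 234)


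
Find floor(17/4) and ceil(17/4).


17/4 = 4.2500
floor = 4
ceil = 5

floor = 4, ceil = 5


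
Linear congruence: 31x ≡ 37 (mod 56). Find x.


GCD(31, 56) = 1, unique solution
a^(-1) mod 56 = 47
x = 47 * 37 mod 56 = 3

x ≡ 3 (mod 56)


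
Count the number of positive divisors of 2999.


2999 = 2999^1
d(2999) = (1+1) = 2

2 divisors


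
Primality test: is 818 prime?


818 / 2 = 409 (exact division)
818 is NOT prime.

No, 818 is not prime


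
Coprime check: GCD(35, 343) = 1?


Euclidean algorithm:
343 = 9 * 35 + 28
35 = 1 * 28 + 7
28 = 4 * 7 + 0
GCD(35, 343) = 7

No, not coprime (GCD = 7)


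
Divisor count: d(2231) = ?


2231 = 23^1 × 97^1
d(2231) = (1+1) × (1+1) = 4

4 divisors


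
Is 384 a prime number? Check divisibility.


384 / 2 = 192 (exact division)
384 is NOT prime.

No, 384 is not prime


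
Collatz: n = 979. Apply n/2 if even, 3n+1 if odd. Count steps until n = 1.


979 → 2938 → 1469 → 4408 → 2204 → 1102 → 551 → 1654 → 827 → 2482 → 1241 → 3724 → 1862 → 931 → 2794 → 1397 → 4192 → 2096 → 1048 → 524 → 262 → 131 → 394 → 197 → 592 → 296 → 148 → 74 → 37 → 112 → 56 → 28 → 14 → 7 → 22 → 11 → 34 → 17 → 52 → 26 → 13 → 40 → 20 → 10 → 5 → 16 → 8 → 4 → 2 → 1
Total steps = 49

49 steps


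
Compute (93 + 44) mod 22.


93 + 44 = 137
137 mod 22 = 5


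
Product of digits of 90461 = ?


9 × 0 × 4 × 6 × 1 = 0


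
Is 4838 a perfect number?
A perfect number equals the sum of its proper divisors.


Proper divisors of 4838: 1, 2, 41, 59, 82, 118, 2419
Sum = 1 + 2 + 41 + 59 + 82 + 118 + 2419 = 2722

No, 4838 is not perfect (2722 ≠ 4838)


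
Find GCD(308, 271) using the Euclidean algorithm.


308 = 1 * 271 + 37
271 = 7 * 37 + 12
37 = 3 * 12 + 1
12 = 12 * 1 + 0
GCD = 1


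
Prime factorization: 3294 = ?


3294 / 2 = 1647
1647 / 3 = 549
549 / 3 = 183
183 / 3 = 61
61 / 61 = 1
3294 = 2 × 3^3 × 61


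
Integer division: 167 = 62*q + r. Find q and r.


167 = 62 * 2 + 43
Check: 124 + 43 = 167

q = 2, r = 43


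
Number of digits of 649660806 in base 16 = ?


649660806 in base 16 = 26B90986
Number of digits = 8

8 digits (base 16)


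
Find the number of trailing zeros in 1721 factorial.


floor(1721/5) = 344
floor(1721/25) = 68
floor(1721/125) = 13
floor(1721/625) = 2
Total = 427

427 trailing zeros


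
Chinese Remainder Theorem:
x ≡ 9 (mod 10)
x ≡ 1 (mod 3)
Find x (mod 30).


M = 10*3 = 30
M1 = M/10 = 3, M2 = M/3 = 10
M1^(-1) mod 10 = 7, M2^(-1) mod 3 = 1
x = 9*3*7 + 1*10*1 = 199
199 mod 30 = 19
Check: 19 mod 10 = 9 ✓, 19 mod 3 = 1 ✓

x ≡ 19 (mod 30)


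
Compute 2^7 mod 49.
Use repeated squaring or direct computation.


2^1 mod 49 = 2
2^2 mod 49 = 4
2^3 mod 49 = 8
2^4 mod 49 = 16
2^5 mod 49 = 32
2^6 mod 49 = 15
2^7 mod 49 = 30


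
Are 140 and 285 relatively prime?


Euclidean algorithm:
285 = 2 * 140 + 5
140 = 28 * 5 + 0
GCD(140, 285) = 5

No, not coprime (GCD = 5)


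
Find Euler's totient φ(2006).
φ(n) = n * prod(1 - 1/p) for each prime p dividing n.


2006 = 2 × 17 × 59
Prime factors: 2, 17, 59
φ(2006) = 2006 × (1-1/2) × (1-1/17) × (1-1/59)
= 2006 × 1/2 × 16/17 × 58/59 = 928

φ(2006) = 928


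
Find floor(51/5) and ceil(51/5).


51/5 = 10.2000
floor = 10
ceil = 11

floor = 10, ceil = 11


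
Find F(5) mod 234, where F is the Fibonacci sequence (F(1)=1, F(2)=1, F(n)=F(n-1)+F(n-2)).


F(k) mod 234 for k=1..5:
1, 1, 2, 3, 5
F(5) mod 234 = 5


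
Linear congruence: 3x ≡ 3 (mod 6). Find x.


GCD(3, 6) = 3 divides 3
Divide: 1x ≡ 1 (mod 2)
x ≡ 1 (mod 2)


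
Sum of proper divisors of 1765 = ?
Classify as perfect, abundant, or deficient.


Proper divisors: 1, 5, 353
Sum = 1 + 5 + 353 = 359
359 < 1765 → deficient

s(1765) = 359 (deficient)


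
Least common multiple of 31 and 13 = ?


GCD(31, 13) = 1
LCM = 31*13/1 = 403/1 = 403

LCM = 403


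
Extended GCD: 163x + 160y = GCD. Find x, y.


Tabular extended Euclidean (each row: r = 163*s + 160*t):
r=163, s=1, t=0
r=160, s=0, t=1
q=1: r=3, s=1, t=-1   [163*(1) + 160*(-1) = 3]
q=53: r=1, s=-53, t=54   [163*(-53) + 160*(54) = 1]
q=3: r=0, s=160, t=-163   [163*(160) + 160*(-163) = 0]
GCD = 1; from the row with r=1: x=-53, y=54
Check: 163*(-53) + 160*(54) = -8639 + 8640 = 1

GCD = 1, x = -53, y = 54


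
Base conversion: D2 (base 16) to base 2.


D2 (base 16) = 210 (decimal)
210 (decimal) = 11010010 (base 2)


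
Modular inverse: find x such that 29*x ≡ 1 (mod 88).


Use the extended Euclidean algorithm on (88, 29); each row r = 88*s + 29*t:
r=88, s=1, t=0
r=29, s=0, t=1
q=3: r=1, s=1, t=-3   [88*(1) + 29*(-3) = 1]
q=29: r=0, s=-29, t=88   [88*(-29) + 29*(88) = 0]
GCD = 1 with t = -3, so 29*(-3) ≡ 1 (mod 88)
Inverse = -3 mod 88 = 85
Check: 29 * 85 = 2465 ≡ 1 (mod 88)

29^(-1) ≡ 85 (mod 88)


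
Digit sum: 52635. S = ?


5 + 2 + 6 + 3 + 5 = 21


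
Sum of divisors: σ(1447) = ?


Divisors of 1447: 1, 1447
Sum = 1 + 1447 = 1448

σ(1447) = 1448


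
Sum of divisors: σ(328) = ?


Divisors of 328: 1, 2, 4, 8, 41, 82, 164, 328
Sum = 1 + 2 + 4 + 8 + 41 + 82 + 164 + 328 = 630

σ(328) = 630


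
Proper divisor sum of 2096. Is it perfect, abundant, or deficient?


Proper divisors: 1, 2, 4, 8, 16, 131, 262, 524, 1048
Sum = 1 + 2 + 4 + 8 + 16 + 131 + 262 + 524 + 1048 = 1996
1996 < 2096 → deficient

s(2096) = 1996 (deficient)


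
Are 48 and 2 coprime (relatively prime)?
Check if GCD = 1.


Euclidean algorithm:
48 = 24 * 2 + 0
GCD(48, 2) = 2

No, not coprime (GCD = 2)


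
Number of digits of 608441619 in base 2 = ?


608441619 in base 2 = 100100010001000001010100010011
Number of digits = 30

30 digits (base 2)


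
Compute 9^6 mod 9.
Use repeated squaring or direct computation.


9^1 mod 9 = 0
9^2 mod 9 = 0
9^3 mod 9 = 0
9^4 mod 9 = 0
9^5 mod 9 = 0
9^6 mod 9 = 0


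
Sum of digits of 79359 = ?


7 + 9 + 3 + 5 + 9 = 33


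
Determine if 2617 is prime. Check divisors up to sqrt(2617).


Check divisors up to sqrt(2617) = 51.1566
No divisors found.
2617 is prime.

Yes, 2617 is prime


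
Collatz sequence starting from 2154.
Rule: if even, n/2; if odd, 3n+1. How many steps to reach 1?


2154 → 1077 → 3232 → 1616 → 808 → 404 → 202 → 101 → 304 → 152 → 76 → 38 → 19 → 58 → 29 → 88 → 44 → 22 → 11 → 34 → 17 → 52 → 26 → 13 → 40 → 20 → 10 → 5 → 16 → 8 → 4 → 2 → 1
Total steps = 32

32 steps


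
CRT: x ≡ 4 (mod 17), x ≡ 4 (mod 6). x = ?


M = 17*6 = 102
M1 = M/17 = 6, M2 = M/6 = 17
M1^(-1) mod 17 = 3, M2^(-1) mod 6 = 5
x = 4*6*3 + 4*17*5 = 412
412 mod 102 = 4
Check: 4 mod 17 = 4 ✓, 4 mod 6 = 4 ✓

x ≡ 4 (mod 102)


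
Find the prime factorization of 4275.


4275 / 3 = 1425
1425 / 3 = 475
475 / 5 = 95
95 / 5 = 19
19 / 19 = 1
4275 = 3^2 × 5^2 × 19


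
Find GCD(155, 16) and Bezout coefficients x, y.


Tabular extended Euclidean (each row: r = 155*s + 16*t):
r=155, s=1, t=0
r=16, s=0, t=1
q=9: r=11, s=1, t=-9   [155*(1) + 16*(-9) = 11]
q=1: r=5, s=-1, t=10   [155*(-1) + 16*(10) = 5]
q=2: r=1, s=3, t=-29   [155*(3) + 16*(-29) = 1]
q=5: r=0, s=-16, t=155   [155*(-16) + 16*(155) = 0]
GCD = 1; from the row with r=1: x=3, y=-29
Check: 155*(3) + 16*(-29) = 465 - 464 = 1

GCD = 1, x = 3, y = -29


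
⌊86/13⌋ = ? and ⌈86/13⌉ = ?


86/13 = 6.6154
floor = 6
ceil = 7

floor = 6, ceil = 7


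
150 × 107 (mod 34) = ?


150 × 107 = 16050
16050 mod 34 = 2


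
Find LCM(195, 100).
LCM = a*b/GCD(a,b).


GCD(195, 100) = 5
LCM = 195*100/5 = 19500/5 = 3900

LCM = 3900


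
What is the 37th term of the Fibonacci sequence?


Sequence: 1, 1, 2, 3, 5, 8, 13, 21, 34, 55, 89, 144, 233, 377, 610, 987, 1597, 2584, 4181, 6765, 10946, 17711, 28657, 46368, 75025, 121393, 196418, 317811, 514229, 832040, 1346269, 2178309, 3524578, 5702887, 9227465, 14930352, 24157817
F(37) = 24157817


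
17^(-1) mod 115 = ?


Use the extended Euclidean algorithm on (115, 17); each row r = 115*s + 17*t:
r=115, s=1, t=0
r=17, s=0, t=1
q=6: r=13, s=1, t=-6   [115*(1) + 17*(-6) = 13]
q=1: r=4, s=-1, t=7   [115*(-1) + 17*(7) = 4]
q=3: r=1, s=4, t=-27   [115*(4) + 17*(-27) = 1]
q=4: r=0, s=-17, t=115   [115*(-17) + 17*(115) = 0]
GCD = 1 with t = -27, so 17*(-27) ≡ 1 (mod 115)
Inverse = -27 mod 115 = 88
Check: 17 * 88 = 1496 ≡ 1 (mod 115)

17^(-1) ≡ 88 (mod 115)


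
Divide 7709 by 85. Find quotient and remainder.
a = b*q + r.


7709 = 85 * 90 + 59
Check: 7650 + 59 = 7709

q = 90, r = 59


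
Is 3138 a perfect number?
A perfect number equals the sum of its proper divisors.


Proper divisors of 3138: 1, 2, 3, 6, 523, 1046, 1569
Sum = 1 + 2 + 3 + 6 + 523 + 1046 + 1569 = 3150

No, 3138 is not perfect (3150 ≠ 3138)


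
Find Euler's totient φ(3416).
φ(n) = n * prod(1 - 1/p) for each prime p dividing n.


3416 = 2^3 × 7 × 61
Prime factors: 2, 7, 61
φ(3416) = 3416 × (1-1/2) × (1-1/7) × (1-1/61)
= 3416 × 1/2 × 6/7 × 60/61 = 1440

φ(3416) = 1440


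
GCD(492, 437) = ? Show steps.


492 = 1 * 437 + 55
437 = 7 * 55 + 52
55 = 1 * 52 + 3
52 = 17 * 3 + 1
3 = 3 * 1 + 0
GCD = 1


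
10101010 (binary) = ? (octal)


10101010 (base 2) = 170 (decimal)
170 (decimal) = 252 (base 8)


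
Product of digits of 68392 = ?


6 × 8 × 3 × 9 × 2 = 2592


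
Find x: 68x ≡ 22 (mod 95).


GCD(68, 95) = 1, unique solution
a^(-1) mod 95 = 7
x = 7 * 22 mod 95 = 59

x ≡ 59 (mod 95)


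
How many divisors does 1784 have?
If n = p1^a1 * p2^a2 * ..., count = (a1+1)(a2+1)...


1784 = 2^3 × 223^1
d(1784) = (3+1) × (1+1) = 8

8 divisors


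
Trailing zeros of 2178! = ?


floor(2178/5) = 435
floor(2178/25) = 87
floor(2178/125) = 17
floor(2178/625) = 3
Total = 542

542 trailing zeros


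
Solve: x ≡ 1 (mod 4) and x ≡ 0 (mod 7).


M = 4*7 = 28
M1 = M/4 = 7, M2 = M/7 = 4
M1^(-1) mod 4 = 3, M2^(-1) mod 7 = 2
x = 1*7*3 + 0*4*2 = 21
21 mod 28 = 21
Check: 21 mod 4 = 1 ✓, 21 mod 7 = 0 ✓

x ≡ 21 (mod 28)


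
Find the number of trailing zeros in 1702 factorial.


floor(1702/5) = 340
floor(1702/25) = 68
floor(1702/125) = 13
floor(1702/625) = 2
Total = 423

423 trailing zeros


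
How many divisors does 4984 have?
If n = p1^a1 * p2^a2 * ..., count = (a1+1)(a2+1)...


4984 = 2^3 × 7^1 × 89^1
d(4984) = (3+1) × (1+1) × (1+1) = 16

16 divisors


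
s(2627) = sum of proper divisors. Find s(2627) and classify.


Proper divisors: 1, 37, 71
Sum = 1 + 37 + 71 = 109
109 < 2627 → deficient

s(2627) = 109 (deficient)


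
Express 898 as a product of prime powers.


898 / 2 = 449
449 / 449 = 1
898 = 2 × 449


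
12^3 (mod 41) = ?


12^1 mod 41 = 12
12^2 mod 41 = 21
12^3 mod 41 = 6


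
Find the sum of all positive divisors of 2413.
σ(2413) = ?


Divisors of 2413: 1, 19, 127, 2413
Sum = 1 + 19 + 127 + 2413 = 2560

σ(2413) = 2560


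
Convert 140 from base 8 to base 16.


140 (base 8) = 96 (decimal)
96 (decimal) = 60 (base 16)


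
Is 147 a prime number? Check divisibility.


147 / 3 = 49 (exact division)
147 is NOT prime.

No, 147 is not prime


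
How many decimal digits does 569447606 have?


569447606 has 9 digits in base 10
floor(log10(569447606)) + 1 = floor(8.7555) + 1 = 9

9 digits (base 10)


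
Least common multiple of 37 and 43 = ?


GCD(37, 43) = 1
LCM = 37*43/1 = 1591/1 = 1591

LCM = 1591


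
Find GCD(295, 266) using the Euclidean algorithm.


295 = 1 * 266 + 29
266 = 9 * 29 + 5
29 = 5 * 5 + 4
5 = 1 * 4 + 1
4 = 4 * 1 + 0
GCD = 1


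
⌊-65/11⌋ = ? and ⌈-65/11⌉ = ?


-65/11 = -5.9091
floor = -6
ceil = -5

floor = -6, ceil = -5


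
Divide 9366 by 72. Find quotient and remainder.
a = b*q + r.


9366 = 72 * 130 + 6
Check: 9360 + 6 = 9366

q = 130, r = 6


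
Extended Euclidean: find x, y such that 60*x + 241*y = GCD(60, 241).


Tabular extended Euclidean (each row: r = 60*s + 241*t):
r=60, s=1, t=0
r=241, s=0, t=1
q=0: r=60, s=1, t=0   [60*(1) + 241*(0) = 60]
q=4: r=1, s=-4, t=1   [60*(-4) + 241*(1) = 1]
q=60: r=0, s=241, t=-60   [60*(241) + 241*(-60) = 0]
GCD = 1; from the row with r=1: x=-4, y=1
Check: 60*(-4) + 241*(1) = -240 + 241 = 1

GCD = 1, x = -4, y = 1


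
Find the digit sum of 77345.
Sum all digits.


7 + 7 + 3 + 4 + 5 = 26


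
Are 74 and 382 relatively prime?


Euclidean algorithm:
382 = 5 * 74 + 12
74 = 6 * 12 + 2
12 = 6 * 2 + 0
GCD(74, 382) = 2

No, not coprime (GCD = 2)


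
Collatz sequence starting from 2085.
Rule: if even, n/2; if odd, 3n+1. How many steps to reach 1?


2085 → 6256 → 3128 → 1564 → 782 → 391 → 1174 → 587 → 1762 → 881 → 2644 → 1322 → 661 → 1984 → 992 → 496 → 248 → 124 → 62 → 31 → 94 → 47 → 142 → 71 → 214 → 107 → 322 → 161 → 484 → 242 → 121 → 364 → 182 → 91 → 274 → 137 → 412 → 206 → 103 → 310 → 155 → 466 → 233 → 700 → 350 → 175 → 526 → 263 → 790 → 395 → 1186 → 593 → 1780 → 890 → 445 → 1336 → 668 → 334 → 167 → 502 → 251 → 754 → 377 → 1132 → 566 → 283 → 850 → 425 → 1276 → 638 → 319 → 958 → 479 → 1438 → 719 → 2158 → 1079 → 3238 → 1619 → 4858 → 2429 → 7288 → 3644 → 1822 → 911 → 2734 → 1367 → 4102 → 2051 → 6154 → 3077 → 9232 → 4616 → 2308 → 1154 → 577 → 1732 → 866 → 433 → 1300 → 650 → 325 → 976 → 488 → 244 → 122 → 61 → 184 → 92 → 46 → 23 → 70 → 35 → 106 → 53 → 160 → 80 → 40 → 20 → 10 → 5 → 16 → 8 → 4 → 2 → 1
Total steps = 125

125 steps


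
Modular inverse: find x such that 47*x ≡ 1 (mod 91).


Use the extended Euclidean algorithm on (91, 47); each row r = 91*s + 47*t:
r=91, s=1, t=0
r=47, s=0, t=1
q=1: r=44, s=1, t=-1   [91*(1) + 47*(-1) = 44]
q=1: r=3, s=-1, t=2   [91*(-1) + 47*(2) = 3]
q=14: r=2, s=15, t=-29   [91*(15) + 47*(-29) = 2]
q=1: r=1, s=-16, t=31   [91*(-16) + 47*(31) = 1]
q=2: r=0, s=47, t=-91   [91*(47) + 47*(-91) = 0]
GCD = 1 with t = 31, so 47*(31) ≡ 1 (mod 91)
Inverse = 31 mod 91 = 31
Check: 47 * 31 = 1457 ≡ 1 (mod 91)

47^(-1) ≡ 31 (mod 91)


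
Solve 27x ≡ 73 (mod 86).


GCD(27, 86) = 1, unique solution
a^(-1) mod 86 = 51
x = 51 * 73 mod 86 = 25

x ≡ 25 (mod 86)


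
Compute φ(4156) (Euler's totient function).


4156 = 2^2 × 1039
Prime factors: 2, 1039
φ(4156) = 4156 × (1-1/2) × (1-1/1039)
= 4156 × 1/2 × 1038/1039 = 2076

φ(4156) = 2076


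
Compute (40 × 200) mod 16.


40 × 200 = 8000
8000 mod 16 = 0


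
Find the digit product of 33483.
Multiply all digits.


3 × 3 × 4 × 8 × 3 = 864


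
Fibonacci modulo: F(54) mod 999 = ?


F(k) mod 999 for k=1..54:
1, 1, 2, 3, 5, 8, 13, 21, 34, 55, 89, 144, 233, 377, 610, 987, 598, 586, 185, 771, 956, 728, 685, 414, 100, 514, 614, 129, 743, 872, 616, 489, 106, 595, 701, 297, 998, 296, 295, 591, 886, 478, 365, 843, 209, 53, 262, 315, 577, 892, 470, 363, 833, 197
F(54) mod 999 = 197


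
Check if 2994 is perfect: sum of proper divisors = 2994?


Proper divisors of 2994: 1, 2, 3, 6, 499, 998, 1497
Sum = 1 + 2 + 3 + 6 + 499 + 998 + 1497 = 3006

No, 2994 is not perfect (3006 ≠ 2994)


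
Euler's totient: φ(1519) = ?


1519 = 7^2 × 31
Prime factors: 7, 31
φ(1519) = 1519 × (1-1/7) × (1-1/31)
= 1519 × 6/7 × 30/31 = 1260

φ(1519) = 1260


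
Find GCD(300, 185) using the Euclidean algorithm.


300 = 1 * 185 + 115
185 = 1 * 115 + 70
115 = 1 * 70 + 45
70 = 1 * 45 + 25
45 = 1 * 25 + 20
25 = 1 * 20 + 5
20 = 4 * 5 + 0
GCD = 5


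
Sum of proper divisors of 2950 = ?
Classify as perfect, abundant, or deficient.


Proper divisors: 1, 2, 5, 10, 25, 50, 59, 118, 295, 590, 1475
Sum = 1 + 2 + 5 + 10 + 25 + 50 + 59 + 118 + 295 + 590 + 1475 = 2630
2630 < 2950 → deficient

s(2950) = 2630 (deficient)


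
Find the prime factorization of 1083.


1083 / 3 = 361
361 / 19 = 19
19 / 19 = 1
1083 = 3 × 19^2


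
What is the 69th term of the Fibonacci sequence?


Sequence: 1, 1, 2, 3, 5, 8, 13, 21, 34, 55, 89, 144, 233, 377, 610, 987, 1597, 2584, 4181, 6765, 10946, 17711, 28657, 46368, 75025, 121393, 196418, 317811, 514229, 832040, 1346269, 2178309, 3524578, 5702887, 9227465, 14930352, 24157817, 39088169, 63245986, 102334155, 165580141, 267914296, 433494437, 701408733, 1134903170, 1836311903, 2971215073, 4807526976, 7778742049, 12586269025, 20365011074, 32951280099, 53316291173, 86267571272, 139583862445, 225851433717, 365435296162, 591286729879, 956722026041, 1548008755920, 2504730781961, 4052739537881, 6557470319842, 10610209857723, 17167680177565, 27777890035288, 44945570212853, 72723460248141, 117669030460994
F(69) = 117669030460994


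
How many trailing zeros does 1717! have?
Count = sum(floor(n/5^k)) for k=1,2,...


floor(1717/5) = 343
floor(1717/25) = 68
floor(1717/125) = 13
floor(1717/625) = 2
Total = 426

426 trailing zeros


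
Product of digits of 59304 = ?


5 × 9 × 3 × 0 × 4 = 0


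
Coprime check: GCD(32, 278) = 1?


Euclidean algorithm:
278 = 8 * 32 + 22
32 = 1 * 22 + 10
22 = 2 * 10 + 2
10 = 5 * 2 + 0
GCD(32, 278) = 2

No, not coprime (GCD = 2)


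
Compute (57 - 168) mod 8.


57 - 168 = -111
-111 mod 8 = 1


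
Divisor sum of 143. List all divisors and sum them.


Divisors of 143: 1, 11, 13, 143
Sum = 1 + 11 + 13 + 143 = 168

σ(143) = 168


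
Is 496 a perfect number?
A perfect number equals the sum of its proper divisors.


Proper divisors of 496: 1, 2, 4, 8, 16, 31, 62, 124, 248
Sum = 1 + 2 + 4 + 8 + 16 + 31 + 62 + 124 + 248 = 496

Yes, 496 is perfect (496 = 496)


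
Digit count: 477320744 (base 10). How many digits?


477320744 has 9 digits in base 10
floor(log10(477320744)) + 1 = floor(8.6788) + 1 = 9

9 digits (base 10)


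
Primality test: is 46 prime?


46 / 2 = 23 (exact division)
46 is NOT prime.

No, 46 is not prime


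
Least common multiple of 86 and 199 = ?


GCD(86, 199) = 1
LCM = 86*199/1 = 17114/1 = 17114

LCM = 17114


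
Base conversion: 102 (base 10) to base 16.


102 (base 10) = 102 (decimal)
102 (decimal) = 66 (base 16)


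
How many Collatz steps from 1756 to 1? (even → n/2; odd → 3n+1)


1756 → 878 → 439 → 1318 → 659 → 1978 → 989 → 2968 → 1484 → 742 → 371 → 1114 → 557 → 1672 → 836 → 418 → 209 → 628 → 314 → 157 → 472 → 236 → 118 → 59 → 178 → 89 → 268 → 134 → 67 → 202 → 101 → 304 → 152 → 76 → 38 → 19 → 58 → 29 → 88 → 44 → 22 → 11 → 34 → 17 → 52 → 26 → 13 → 40 → 20 → 10 → 5 → 16 → 8 → 4 → 2 → 1
Total steps = 55

55 steps


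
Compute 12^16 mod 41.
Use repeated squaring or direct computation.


12^1 mod 41 = 12
12^2 mod 41 = 21
12^3 mod 41 = 6
12^4 mod 41 = 31
12^5 mod 41 = 3
12^6 mod 41 = 36
12^7 mod 41 = 22
12^8 mod 41 = 18
12^9 mod 41 = 11
12^10 mod 41 = 9
12^11 mod 41 = 26
12^12 mod 41 = 25
12^13 mod 41 = 13
12^14 mod 41 = 33
12^15 mod 41 = 27
12^16 mod 41 = 37


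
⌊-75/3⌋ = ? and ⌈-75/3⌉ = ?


-75/3 = -25.0000
floor = -25
ceil = -25

floor = -25, ceil = -25


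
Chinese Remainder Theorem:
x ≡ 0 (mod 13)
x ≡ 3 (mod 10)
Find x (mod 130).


M = 13*10 = 130
M1 = M/13 = 10, M2 = M/10 = 13
M1^(-1) mod 13 = 4, M2^(-1) mod 10 = 7
x = 0*10*4 + 3*13*7 = 273
273 mod 130 = 13
Check: 13 mod 13 = 0 ✓, 13 mod 10 = 3 ✓

x ≡ 13 (mod 130)


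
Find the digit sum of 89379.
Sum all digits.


8 + 9 + 3 + 7 + 9 = 36


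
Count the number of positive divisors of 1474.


1474 = 2^1 × 11^1 × 67^1
d(1474) = (1+1) × (1+1) × (1+1) = 8

8 divisors


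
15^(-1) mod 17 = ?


Use the extended Euclidean algorithm on (17, 15); each row r = 17*s + 15*t:
r=17, s=1, t=0
r=15, s=0, t=1
q=1: r=2, s=1, t=-1   [17*(1) + 15*(-1) = 2]
q=7: r=1, s=-7, t=8   [17*(-7) + 15*(8) = 1]
q=2: r=0, s=15, t=-17   [17*(15) + 15*(-17) = 0]
GCD = 1 with t = 8, so 15*(8) ≡ 1 (mod 17)
Inverse = 8 mod 17 = 8
Check: 15 * 8 = 120 ≡ 1 (mod 17)

15^(-1) ≡ 8 (mod 17)


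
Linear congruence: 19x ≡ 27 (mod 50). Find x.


GCD(19, 50) = 1, unique solution
a^(-1) mod 50 = 29
x = 29 * 27 mod 50 = 33

x ≡ 33 (mod 50)


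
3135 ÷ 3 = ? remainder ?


3135 = 3 * 1045 + 0
Check: 3135 + 0 = 3135

q = 1045, r = 0


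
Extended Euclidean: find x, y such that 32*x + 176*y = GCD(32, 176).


Tabular extended Euclidean (each row: r = 32*s + 176*t):
r=32, s=1, t=0
r=176, s=0, t=1
q=0: r=32, s=1, t=0   [32*(1) + 176*(0) = 32]
q=5: r=16, s=-5, t=1   [32*(-5) + 176*(1) = 16]
q=2: r=0, s=11, t=-2   [32*(11) + 176*(-2) = 0]
GCD = 16; from the row with r=16: x=-5, y=1
Check: 32*(-5) + 176*(1) = -160 + 176 = 16

GCD = 16, x = -5, y = 1


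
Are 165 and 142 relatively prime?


Euclidean algorithm:
165 = 1 * 142 + 23
142 = 6 * 23 + 4
23 = 5 * 4 + 3
4 = 1 * 3 + 1
3 = 3 * 1 + 0
GCD(165, 142) = 1

Yes, coprime (GCD = 1)


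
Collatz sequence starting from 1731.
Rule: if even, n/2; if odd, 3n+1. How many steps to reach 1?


1731 → 5194 → 2597 → 7792 → 3896 → 1948 → 974 → 487 → 1462 → 731 → 2194 → 1097 → 3292 → 1646 → 823 → 2470 → 1235 → 3706 → 1853 → 5560 → 2780 → 1390 → 695 → 2086 → 1043 → 3130 → 1565 → 4696 → 2348 → 1174 → 587 → 1762 → 881 → 2644 → 1322 → 661 → 1984 → 992 → 496 → 248 → 124 → 62 → 31 → 94 → 47 → 142 → 71 → 214 → 107 → 322 → 161 → 484 → 242 → 121 → 364 → 182 → 91 → 274 → 137 → 412 → 206 → 103 → 310 → 155 → 466 → 233 → 700 → 350 → 175 → 526 → 263 → 790 → 395 → 1186 → 593 → 1780 → 890 → 445 → 1336 → 668 → 334 → 167 → 502 → 251 → 754 → 377 → 1132 → 566 → 283 → 850 → 425 → 1276 → 638 → 319 → 958 → 479 → 1438 → 719 → 2158 → 1079 → 3238 → 1619 → 4858 → 2429 → 7288 → 3644 → 1822 → 911 → 2734 → 1367 → 4102 → 2051 → 6154 → 3077 → 9232 → 4616 → 2308 → 1154 → 577 → 1732 → 866 → 433 → 1300 → 650 → 325 → 976 → 488 → 244 → 122 → 61 → 184 → 92 → 46 → 23 → 70 → 35 → 106 → 53 → 160 → 80 → 40 → 20 → 10 → 5 → 16 → 8 → 4 → 2 → 1
Total steps = 148

148 steps


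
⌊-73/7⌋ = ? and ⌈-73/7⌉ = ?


-73/7 = -10.4286
floor = -11
ceil = -10

floor = -11, ceil = -10


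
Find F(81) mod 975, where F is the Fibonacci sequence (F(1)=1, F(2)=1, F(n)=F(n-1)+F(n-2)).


F(k) mod 975 for k=1..81:
1, 1, 2, 3, 5, 8, 13, 21, 34, 55, 89, 144, 233, 377, 610, 12, 622, 634, 281, 915, 221, 161, 382, 543, 925, 493, 443, 936, 404, 365, 769, 159, 928, 112, 65, 177, 242, 419, 661, 105, 766, 871, 662, 558, 245, 803, 73, 876, 949, 850, 824, 699, 548, 272, 820, 117, 937, 79, 41, 120, 161, 281, 442, 723, 190, 913, 128, 66, 194, 260, 454, 714, 193, 907, 125, 57, 182, 239, 421, 660, 106
F(81) mod 975 = 106


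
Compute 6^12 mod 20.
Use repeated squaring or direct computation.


6^1 mod 20 = 6
6^2 mod 20 = 16
6^3 mod 20 = 16
6^4 mod 20 = 16
6^5 mod 20 = 16
6^6 mod 20 = 16
6^7 mod 20 = 16
6^8 mod 20 = 16
6^9 mod 20 = 16
6^10 mod 20 = 16
6^11 mod 20 = 16
6^12 mod 20 = 16


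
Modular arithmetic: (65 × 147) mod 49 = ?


65 × 147 = 9555
9555 mod 49 = 0


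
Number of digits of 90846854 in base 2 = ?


90846854 in base 2 = 101011010100011011010000110
Number of digits = 27

27 digits (base 2)


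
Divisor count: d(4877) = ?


4877 = 4877^1
d(4877) = (1+1) = 2

2 divisors


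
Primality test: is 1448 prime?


1448 / 2 = 724 (exact division)
1448 is NOT prime.

No, 1448 is not prime
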